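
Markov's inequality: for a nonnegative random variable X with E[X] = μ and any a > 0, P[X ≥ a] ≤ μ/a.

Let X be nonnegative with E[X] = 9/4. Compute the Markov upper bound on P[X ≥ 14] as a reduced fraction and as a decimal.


μ = E[X] = 9/4, a = 14.
Markov: P[X ≥ 14] ≤ μ/a = (9/4)/14 = 9/56.
Numerically: ≈ 0.161.
(Since a = 14 > μ = 2.250, the bound 9/56 is < 1 and informative.)

P[X ≥ 14] ≤ 9/56 ≈ 0.161.


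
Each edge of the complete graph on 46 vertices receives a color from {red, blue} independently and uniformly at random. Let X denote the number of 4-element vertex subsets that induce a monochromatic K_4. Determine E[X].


Let X = Σ_S X_S over the C(46, 4) = 163185 subsets S of size 4, where X_S = 1 if the K_4 on S is monochromatic.
For a fixed S, the K_4 on S has C(4, 2) = 6 edges. P[all 6 edges red] = (1/2)^6, and likewise for blue, so P[monochromatic] = 2·(1/2)^6 = 2^{1 − 6} = 1/32.
By linearity of expectation: E[X] = C(46, 4) · 2^{1 − 6} = 163185 · 1/32 = 163185/32.
Numerically: E[X] ≈ 5099.53125.

E[X] = C(46,4)·2^(1−C(4,2)) = 163185/32 ≈ 5099.53125.


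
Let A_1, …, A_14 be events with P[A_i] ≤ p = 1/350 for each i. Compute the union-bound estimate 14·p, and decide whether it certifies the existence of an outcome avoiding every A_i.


Union bound: P[∪_{i=1}^{14} A_i] ≤ Σ_i P[A_i] ≤ 14·p = 14·(1/350) = 1/25.
Numerically: 1/25 ≈ 0.0400.
Is 1/25 < 1? YES.
Since P[∪ A_i] ≤ 1/25 < 1, the complement has P[∩ A_i^c] ≥ 1 − 1/25 = 24/25 > 0, so some outcome avoids every A_i.

14·p = 1/25 ≈ 0.0400; existence CERTIFIED by the union bound.


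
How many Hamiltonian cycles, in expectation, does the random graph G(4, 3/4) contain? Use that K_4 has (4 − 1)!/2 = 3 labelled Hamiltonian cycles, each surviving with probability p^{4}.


K_4 has (4 − 1)!/2 = 3 labelled Hamiltonian cycles.
For each such Hamiltonian cycle H, let X_H = 1 if all 4 edges of H are present in G. Then P[X_H = 1] = p^{4} = (3/4)^{4} = 81/256.
By linearity of expectation: E[X] = Σ_H E[X_H] = 3 · p^{4} = 3 · 81/256 = 243/256.
Numerically: E[X] ≈ 0.9492.

E[X] = 3 · (3/4)^{4} = 243/256 ≈ 0.9492.


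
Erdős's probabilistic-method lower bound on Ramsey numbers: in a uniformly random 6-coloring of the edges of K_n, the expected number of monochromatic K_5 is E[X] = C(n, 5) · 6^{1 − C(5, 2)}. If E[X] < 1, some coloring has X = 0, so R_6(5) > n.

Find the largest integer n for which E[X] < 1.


We need C(n, 5) · 6^{1 − 10} < 1, i.e. C(n, 5) < 6^{10 − 1} = 10077696.
Check values of n near the boundary:
  n = 65: C(65, 5) = 8259888; 8259888 < 10077696? YES
  n = 66: C(66, 5) = 8936928; 8936928 < 10077696? YES
  n = 67: C(67, 5) = 9657648; 9657648 < 10077696? YES
  n = 68: C(68, 5) = 10424128; 10424128 < 10077696? NO
  n = 69: C(69, 5) = 11238513; 11238513 < 10077696? NO
  n = 70: C(70, 5) = 12103014; 12103014 < 10077696? NO
The largest n with C(n, 5) < 10077696 is n = 67 (where E[X] = 67067/69984 ≈ 0.958319). Hence R_6(5) > 67, i.e. R_6(5) ≥ 68.

Largest n = 67; hence R_6(5) > 67.


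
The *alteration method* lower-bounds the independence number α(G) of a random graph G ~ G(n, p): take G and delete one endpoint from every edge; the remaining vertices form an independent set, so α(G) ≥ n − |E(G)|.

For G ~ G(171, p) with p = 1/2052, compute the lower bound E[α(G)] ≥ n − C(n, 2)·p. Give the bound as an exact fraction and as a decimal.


E[|E(G)|] = C(171, 2)·p = 14535 · (1/2052) = 85/12.
E[α(G)] ≥ n − E[|E(G)|] = 171 − 85/12 = 1967/12.
Numerically: ≈ 163.916667.
(This is only a lower bound; the true E[α(G)] may be larger.)

E[α(G)] ≥ 1967/12 ≈ 163.916667.


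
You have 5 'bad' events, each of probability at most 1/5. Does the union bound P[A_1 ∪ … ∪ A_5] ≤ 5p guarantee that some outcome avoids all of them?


Union bound: P[∪_{i=1}^{5} A_i] ≤ Σ_i P[A_i] ≤ 5·p = 5·(1/5) = 1.
Numerically: 1 ≈ 1.00000.
Is 1 < 1? NO.
Since the bound 1 is ≥ 1, the union bound is uninformative here; it does NOT by itself certify existence.

5·p = 1 ≈ 1.00000; existence NOT certified by the union bound.


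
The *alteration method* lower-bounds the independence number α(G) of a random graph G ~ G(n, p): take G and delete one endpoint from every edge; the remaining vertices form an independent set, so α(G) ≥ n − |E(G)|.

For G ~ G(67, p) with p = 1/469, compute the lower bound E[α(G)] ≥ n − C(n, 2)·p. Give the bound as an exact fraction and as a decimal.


E[|E(G)|] = C(67, 2)·p = 2211 · (1/469) = 33/7.
E[α(G)] ≥ n − E[|E(G)|] = 67 − 33/7 = 436/7.
Numerically: ≈ 62.28571.
(This is only a lower bound; the true E[α(G)] may be larger.)

E[α(G)] ≥ 436/7 ≈ 62.28571.


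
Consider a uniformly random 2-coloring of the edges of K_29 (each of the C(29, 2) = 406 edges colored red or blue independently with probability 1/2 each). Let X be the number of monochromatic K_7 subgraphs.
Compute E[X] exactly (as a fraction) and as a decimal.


Let X = Σ_S X_S over the C(29, 7) = 1560780 subsets S of size 7, where X_S = 1 if the K_7 on S is monochromatic.
For a fixed S, the K_7 on S has C(7, 2) = 21 edges. P[all 21 edges red] = (1/2)^21, and likewise for blue, so P[monochromatic] = 2·(1/2)^21 = 2^{1 − 21} = 1/1048576.
By linearity of expectation: E[X] = C(29, 7) · 2^{1 − 21} = 1560780 · 1/1048576 = 390195/262144.
Numerically: E[X] ≈ 1.4885.

E[X] = C(29,7)·2^(1−C(7,2)) = 390195/262144 ≈ 1.4885.


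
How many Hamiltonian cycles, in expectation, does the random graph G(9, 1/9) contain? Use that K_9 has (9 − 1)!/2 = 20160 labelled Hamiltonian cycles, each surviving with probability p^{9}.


K_9 has (9 − 1)!/2 = 20160 labelled Hamiltonian cycles.
For each such Hamiltonian cycle H, let X_H = 1 if all 9 edges of H are present in G. Then P[X_H = 1] = p^{9} = (1/9)^{9} = 1/387420489.
By linearity of expectation: E[X] = Σ_H E[X_H] = 20160 · p^{9} = 20160 · 1/387420489 = 2240/43046721.
Numerically: E[X] ≈ 5.2036e-05.

E[X] = 20160 · (1/9)^{9} = 2240/43046721 ≈ 5.2036e-05.


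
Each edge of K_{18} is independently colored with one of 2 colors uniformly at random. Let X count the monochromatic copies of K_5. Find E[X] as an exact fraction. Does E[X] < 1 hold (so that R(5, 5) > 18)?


E[X] = C(18, 5) · 2^{1 − 10} = 8568 · 2^{−9} = 8568/512.
As a reduced fraction: E[X] = 1071/64 ≈ 16.734.
Is E[X] < 1? NO.
Since E[X] ≥ 1, the first-moment bound is inconclusive at n = 18; it does NOT by itself certify R(5, 5) > 18.

E[X] = 1071/64 ≈ 16.734; E[X] ≥ 1; first-moment method inconclusive here.


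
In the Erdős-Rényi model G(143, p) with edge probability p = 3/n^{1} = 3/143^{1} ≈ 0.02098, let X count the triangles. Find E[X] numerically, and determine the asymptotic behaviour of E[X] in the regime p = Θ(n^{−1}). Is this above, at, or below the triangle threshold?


Number of potential triangles: C(143, 3) = 477191.
Each occurs with probability p³ ≈ (0.02098)³ ≈ 9.233272e-06.
By linearity: E[X] = C(143, 3)·p³ ≈ 477191 · 9.233272e-06 ≈ 4.4060.
Here α = 1, so p = 3/n is exactly at the triangle threshold p ~ 1/n. Asymptotically E[X] → c³/6 = 3³/6 = 9/2 ≈ 4.5000, a bounded constant. In this regime the triangle count is asymptotically Poisson(c³/6).

E[X] ≈ 4.4060; in regime p = Θ(1/n^{1}) E[X] stays bounded (at the triangle threshold p ~ 1/n).


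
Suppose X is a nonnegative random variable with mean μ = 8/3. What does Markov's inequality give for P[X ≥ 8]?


μ = E[X] = 8/3, a = 8.
Markov: P[X ≥ 8] ≤ μ/a = (8/3)/8 = 1/3.
Numerically: ≈ 0.333333.
(Since a = 8 > μ = 2.666667, the bound 1/3 is < 1 and informative.)

P[X ≥ 8] ≤ 1/3 ≈ 0.333333.


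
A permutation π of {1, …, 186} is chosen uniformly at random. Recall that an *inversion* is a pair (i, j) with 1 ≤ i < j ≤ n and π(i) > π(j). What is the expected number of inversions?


Write X = Σ X_I over the C(186, 2) = 17205 pairs i < j, with X_I the indicator of one inversion.
There are 17205 indicators.
For each fixed pair i < j, the values π(i) and π(j) are two distinct elements of {1, …, 186} in uniformly random order; by symmetry P[π(i) > π(j)] = 1/2.
By linearity: E[X] = 17205 · (1/2) = C(186, 2) · (1/2) = 17205/2 = 17205/2 ≈ 8602.500000.

E[X] = 17205/2 = 8602.500000.


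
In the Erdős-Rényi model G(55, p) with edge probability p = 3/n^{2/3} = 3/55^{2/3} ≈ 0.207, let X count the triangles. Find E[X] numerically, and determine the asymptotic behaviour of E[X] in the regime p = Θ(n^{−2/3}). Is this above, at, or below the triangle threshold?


Number of potential triangles: C(55, 3) = 26235.
Each occurs with probability p³ ≈ (0.207)³ ≈ 8.92562e-03.
By linearity: E[X] = C(55, 3)·p³ ≈ 26235 · 8.92562e-03 ≈ 234.164.
Since α = 2/3 < 1, p = c/n^{2/3} ≫ 1/n is above the triangle threshold p ~ 1/n. Asymptotically E[X] ~ (c³/6)·n^{3(1−α)} = (3³/6)·n^{1} → ∞; triangles are abundant w.h.p.

E[X] ≈ 234.164; in regime p = Θ(1/n^{2/3}) E[X] diverges (above the triangle threshold p ~ 1/n).


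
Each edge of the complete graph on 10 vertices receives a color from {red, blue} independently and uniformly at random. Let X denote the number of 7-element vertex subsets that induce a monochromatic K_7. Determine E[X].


Let X = Σ_S X_S over the C(10, 7) = 120 subsets S of size 7, where X_S = 1 if the K_7 on S is monochromatic.
For a fixed S, the K_7 on S has C(7, 2) = 21 edges. P[all 21 edges red] = (1/2)^21, and likewise for blue, so P[monochromatic] = 2·(1/2)^21 = 2^{1 − 21} = 1/1048576.
Summing: E[X] = C(10, 7) · 2^{1 − 21} = 120 · 1/1048576 = 15/131072.
Numerically: E[X] ≈ 0.000114.

E[X] = C(10,7)·2^(1−C(7,2)) = 15/131072 ≈ 0.000114.


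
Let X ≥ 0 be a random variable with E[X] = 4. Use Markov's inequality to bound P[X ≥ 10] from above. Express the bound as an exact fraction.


μ = E[X] = 4, a = 10.
Markov: P[X ≥ 10] ≤ μ/a = (4)/10 = 2/5.
Numerically: ≈ 0.40000.
(Since a = 10 > μ = 4.00000, the bound 2/5 is < 1 and informative.)

P[X ≥ 10] ≤ 2/5 ≈ 0.40000.


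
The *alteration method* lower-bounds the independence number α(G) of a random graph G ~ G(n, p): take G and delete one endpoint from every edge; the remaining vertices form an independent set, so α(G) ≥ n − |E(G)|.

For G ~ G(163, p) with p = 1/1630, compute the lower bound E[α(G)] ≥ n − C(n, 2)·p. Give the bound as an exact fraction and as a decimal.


E[|E(G)|] = C(163, 2)·p = 13203 · (1/1630) = 81/10.
E[α(G)] ≥ n − E[|E(G)|] = 163 − 81/10 = 1549/10.
Numerically: ≈ 154.90000.
(This is only a lower bound; the true E[α(G)] may be larger.)

E[α(G)] ≥ 1549/10 ≈ 154.90000.


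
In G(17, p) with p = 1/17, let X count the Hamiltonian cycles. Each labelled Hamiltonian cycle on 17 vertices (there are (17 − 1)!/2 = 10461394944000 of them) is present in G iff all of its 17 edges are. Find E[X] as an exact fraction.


K_17 has (17 − 1)!/2 = 10461394944000 labelled Hamiltonian cycles.
For each such Hamiltonian cycle H, let X_H = 1 if all 17 edges of H are present in G. Then P[X_H = 1] = p^{17} = (1/17)^{17} = 1/827240261886336764177.
By linearity of expectation: E[X] = Σ_H E[X_H] = 10461394944000 · p^{17} = 10461394944000 · 1/827240261886336764177 = 10461394944000/827240261886336764177.
Numerically: E[X] ≈ 1.265e-08.

E[X] = 10461394944000 · (1/17)^{17} = 10461394944000/827240261886336764177 ≈ 1.265e-08.


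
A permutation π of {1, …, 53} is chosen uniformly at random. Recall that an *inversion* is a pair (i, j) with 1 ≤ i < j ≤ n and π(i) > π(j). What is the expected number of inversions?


Write X = Σ X_I over the C(53, 2) = 1378 pairs i < j, with X_I the indicator of one inversion.
There are 1378 indicators.
For each fixed pair i < j, the values π(i) and π(j) are two distinct elements of {1, …, 53} in uniformly random order; by symmetry P[π(i) > π(j)] = 1/2.
By linearity: E[X] = 1378 · (1/2) = C(53, 2) · (1/2) = 1378/2 = 689 ≈ 689.00000.

E[X] = 689 = 689.00000.


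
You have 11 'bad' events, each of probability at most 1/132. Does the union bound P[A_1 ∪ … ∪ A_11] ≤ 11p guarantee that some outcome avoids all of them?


Union bound: P[∪_{i=1}^{11} A_i] ≤ Σ_i P[A_i] ≤ 11·p = 11·(1/132) = 1/12.
Numerically: 1/12 ≈ 0.0833.
Is 1/12 < 1? YES.
Since P[∪ A_i] ≤ 1/12 < 1, the complement has P[∩ A_i^c] ≥ 1 − 1/12 = 11/12 > 0, so some outcome avoids every A_i.

11·p = 1/12 ≈ 0.0833; existence CERTIFIED by the union bound.


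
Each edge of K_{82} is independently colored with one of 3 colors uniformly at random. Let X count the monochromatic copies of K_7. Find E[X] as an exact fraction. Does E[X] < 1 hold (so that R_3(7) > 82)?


E[X] = C(82, 7) · 3^{1 − 21} = 3801756816 · 3^{−20} = 3801756816/3486784401.
As a reduced fraction: E[X] = 140805808/129140163 ≈ 1.0903.
Is E[X] < 1? NO.
Since E[X] ≥ 1, the first-moment bound is inconclusive at n = 82; it does NOT by itself certify R_3(7) > 82.

E[X] = 140805808/129140163 ≈ 1.0903; E[X] ≥ 1; first-moment method inconclusive here.


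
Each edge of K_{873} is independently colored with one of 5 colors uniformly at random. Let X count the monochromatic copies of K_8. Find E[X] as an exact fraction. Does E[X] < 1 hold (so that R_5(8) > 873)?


E[X] = C(873, 8) · 5^{1 − 28} = 8102594482562031309 · 5^{−27} = 8102594482562031309/7450580596923828125.
As a reduced fraction: E[X] = 8102594482562031309/7450580596923828125 ≈ 1.088.
Is E[X] < 1? NO.
Since E[X] ≥ 1, the first-moment bound is inconclusive at n = 873; it does NOT by itself certify R_5(8) > 873.

E[X] = 8102594482562031309/7450580596923828125 ≈ 1.088; E[X] ≥ 1; first-moment method inconclusive here.


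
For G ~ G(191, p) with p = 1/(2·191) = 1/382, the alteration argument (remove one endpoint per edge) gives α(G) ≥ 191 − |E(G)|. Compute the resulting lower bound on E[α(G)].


E[|E(G)|] = C(191, 2)·p = 18145 · (1/382) = 95/2.
E[α(G)] ≥ n − E[|E(G)|] = 191 − 95/2 = 287/2.
Numerically: ≈ 143.5000.
(This is only a lower bound; the true E[α(G)] may be larger.)

E[α(G)] ≥ 287/2 ≈ 143.5000.


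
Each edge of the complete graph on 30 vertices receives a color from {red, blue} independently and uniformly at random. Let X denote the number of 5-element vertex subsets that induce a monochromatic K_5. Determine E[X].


Let X = Σ_S X_S over the C(30, 5) = 142506 subsets S of size 5, where X_S = 1 if the K_5 on S is monochromatic.
For a fixed S, the K_5 on S has C(5, 2) = 10 edges. P[all 10 edges red] = (1/2)^10, and likewise for blue, so P[monochromatic] = 2·(1/2)^10 = 2^{1 − 10} = 1/512.
Summing: E[X] = C(30, 5) · 2^{1 − 10} = 142506 · 1/512 = 71253/256.
Numerically: E[X] ≈ 278.33203.

E[X] = C(30,5)·2^(1−C(5,2)) = 71253/256 ≈ 278.33203.


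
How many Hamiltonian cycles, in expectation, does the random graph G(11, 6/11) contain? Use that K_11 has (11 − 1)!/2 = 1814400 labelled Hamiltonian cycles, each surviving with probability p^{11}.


K_11 has (11 − 1)!/2 = 1814400 labelled Hamiltonian cycles.
For each such Hamiltonian cycle H, let X_H = 1 if all 11 edges of H are present in G. Then P[X_H = 1] = p^{11} = (6/11)^{11} = 362797056/285311670611.
By linearity of expectation: E[X] = Σ_H E[X_H] = 1814400 · p^{11} = 1814400 · 362797056/285311670611 = 658258978406400/285311670611.
Numerically: E[X] ≈ 2.31e+03.

E[X] = 1814400 · (6/11)^{11} = 658258978406400/285311670611 ≈ 2.31e+03.


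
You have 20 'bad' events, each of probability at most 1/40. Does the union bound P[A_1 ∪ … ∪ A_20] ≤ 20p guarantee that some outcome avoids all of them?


Union bound: P[∪_{i=1}^{20} A_i] ≤ Σ_i P[A_i] ≤ 20·p = 20·(1/40) = 1/2.
Numerically: 1/2 ≈ 0.50000.
Is 1/2 < 1? YES.
Since P[∪ A_i] ≤ 1/2 < 1, the complement has P[∩ A_i^c] ≥ 1 − 1/2 = 1/2 > 0, so some outcome avoids every A_i.

20·p = 1/2 ≈ 0.50000; existence CERTIFIED by the union bound.


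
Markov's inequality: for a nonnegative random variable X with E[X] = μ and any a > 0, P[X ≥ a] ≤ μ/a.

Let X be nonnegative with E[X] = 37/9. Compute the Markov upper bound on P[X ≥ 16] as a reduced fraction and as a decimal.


μ = E[X] = 37/9, a = 16.
Markov: P[X ≥ 16] ≤ μ/a = (37/9)/16 = 37/144.
Numerically: ≈ 0.256944.
(Since a = 16 > μ = 4.111111, the bound 37/144 is < 1 and informative.)

P[X ≥ 16] ≤ 37/144 ≈ 0.256944.


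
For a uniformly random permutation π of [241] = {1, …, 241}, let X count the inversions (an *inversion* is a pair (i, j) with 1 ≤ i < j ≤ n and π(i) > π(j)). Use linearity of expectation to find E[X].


Write X = Σ X_I over the C(241, 2) = 28920 pairs i < j, with X_I the indicator of one inversion.
There are 28920 indicators.
For each fixed pair i < j, the values π(i) and π(j) are two distinct elements of {1, …, 241} in uniformly random order; by symmetry P[π(i) > π(j)] = 1/2.
By linearity: E[X] = 28920 · (1/2) = C(241, 2) · (1/2) = 28920/2 = 14460 ≈ 14460.000000.

E[X] = 14460 = 14460.000000.


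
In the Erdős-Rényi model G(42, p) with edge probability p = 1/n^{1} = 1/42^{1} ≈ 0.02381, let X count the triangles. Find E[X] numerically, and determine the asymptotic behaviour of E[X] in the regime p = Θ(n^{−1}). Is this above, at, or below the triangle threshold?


Number of potential triangles: C(42, 3) = 11480.
Each occurs with probability p³ ≈ (0.02381)³ ≈ 1.3497462e-05.
By linearity: E[X] = C(42, 3)·p³ ≈ 11480 · 1.3497462e-05 ≈ 0.15495.
Here α = 1, so p = 1/n is exactly at the triangle threshold p ~ 1/n. Asymptotically E[X] → c³/6 = 1³/6 = 1/6 ≈ 0.16667, a bounded constant. In this regime the triangle count is asymptotically Poisson(c³/6).

E[X] ≈ 0.15495; in regime p = Θ(1/n^{1}) E[X] stays bounded (at the triangle threshold p ~ 1/n).


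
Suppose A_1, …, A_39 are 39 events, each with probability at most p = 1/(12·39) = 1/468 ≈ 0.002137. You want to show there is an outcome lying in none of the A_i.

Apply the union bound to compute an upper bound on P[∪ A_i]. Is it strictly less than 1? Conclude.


Union bound: P[∪_{i=1}^{39} A_i] ≤ Σ_i P[A_i] ≤ 39·p = 39·(1/468) = 1/12.
Numerically: 1/12 ≈ 0.083333.
Is 1/12 < 1? YES.
Since P[∪ A_i] ≤ 1/12 < 1, the complement has P[∩ A_i^c] ≥ 1 − 1/12 = 11/12 > 0, so some outcome avoids every A_i.

39·p = 1/12 ≈ 0.083333; existence CERTIFIED by the union bound.


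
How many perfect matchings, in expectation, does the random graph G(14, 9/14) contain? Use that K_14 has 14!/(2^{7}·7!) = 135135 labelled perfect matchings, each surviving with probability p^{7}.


K_14 has 14!/(2^{7}·7!) = 135135 labelled perfect matchings.
For each such perfect matching H, let X_H = 1 if all 7 edges of H are present in G. Then P[X_H = 1] = p^{7} = (9/14)^{7} = 4782969/105413504.
By linearity of expectation: E[X] = Σ_H E[X_H] = 135135 · p^{7} = 135135 · 4782969/105413504 = 92335216545/15059072.
Numerically: E[X] ≈ 6131.5.

E[X] = 135135 · (9/14)^{7} = 92335216545/15059072 ≈ 6131.5.


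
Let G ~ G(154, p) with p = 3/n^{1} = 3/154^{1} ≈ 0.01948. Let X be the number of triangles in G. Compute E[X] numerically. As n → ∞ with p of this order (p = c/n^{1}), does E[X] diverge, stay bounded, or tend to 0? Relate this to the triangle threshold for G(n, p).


Number of potential triangles: C(154, 3) = 596904.
Each occurs with probability p³ ≈ (0.01948)³ ≈ 7.392675e-06.
By linearity: E[X] = C(154, 3)·p³ ≈ 596904 · 7.392675e-06 ≈ 4.4127.
Here α = 1, so p = 3/n is exactly at the triangle threshold p ~ 1/n. Asymptotically E[X] → c³/6 = 3³/6 = 9/2 ≈ 4.5000, a bounded constant. In this regime the triangle count is asymptotically Poisson(c³/6).

E[X] ≈ 4.4127; in regime p = Θ(1/n^{1}) E[X] stays bounded (at the triangle threshold p ~ 1/n).


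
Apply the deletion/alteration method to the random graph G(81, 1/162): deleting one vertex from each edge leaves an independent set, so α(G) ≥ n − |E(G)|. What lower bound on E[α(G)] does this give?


E[|E(G)|] = C(81, 2)·p = 3240 · (1/162) = 20.
E[α(G)] ≥ n − E[|E(G)|] = 81 − 20 = 61.
Numerically: ≈ 61.000.
(This is only a lower bound; the true E[α(G)] may be larger.)

E[α(G)] ≥ 61 ≈ 61.000.


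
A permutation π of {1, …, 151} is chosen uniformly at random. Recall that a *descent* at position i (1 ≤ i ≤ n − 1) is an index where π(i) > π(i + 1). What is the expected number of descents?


Write X = Σ X_I over i = 1, …, 150, with X_I the indicator of one descent.
There are 150 indicators.
For each fixed i, the pair (π(i), π(i+1)) is a uniformly random ordered pair of distinct values from {1, …, 151}; by symmetry P[π(i) > π(i+1)] = 1/2.
By linearity: E[X] = 150 · (1/2) = (151 − 1) · (1/2) = 75 ≈ 75.00000.

E[X] = 75 = 75.00000.


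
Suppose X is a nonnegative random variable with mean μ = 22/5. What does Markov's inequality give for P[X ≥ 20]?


μ = E[X] = 22/5, a = 20.
Markov: P[X ≥ 20] ≤ μ/a = (22/5)/20 = 11/50.
Numerically: ≈ 0.220.
(Since a = 20 > μ = 4.400, the bound 11/50 is < 1 and informative.)

P[X ≥ 20] ≤ 11/50 ≈ 0.220.


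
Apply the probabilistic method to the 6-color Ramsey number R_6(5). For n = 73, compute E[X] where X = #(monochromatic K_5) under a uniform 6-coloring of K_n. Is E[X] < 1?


E[X] = C(73, 5) · 6^{1 − 10} = 15020334 · 6^{−9} = 15020334/10077696.
As a reduced fraction: E[X] = 834463/559872 ≈ 1.490.
Is E[X] < 1? NO.
Since E[X] ≥ 1, the first-moment bound is inconclusive at n = 73; it does NOT by itself certify R_6(5) > 73.

E[X] = 834463/559872 ≈ 1.490; E[X] ≥ 1; first-moment method inconclusive here.


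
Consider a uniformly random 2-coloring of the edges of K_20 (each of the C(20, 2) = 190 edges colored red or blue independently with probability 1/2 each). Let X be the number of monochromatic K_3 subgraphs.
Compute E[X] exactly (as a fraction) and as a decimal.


Let X = Σ_S X_S over the C(20, 3) = 1140 subsets S of size 3, where X_S = 1 if the K_3 on S is monochromatic.
For a fixed S, the K_3 on S has C(3, 2) = 3 edges. P[all 3 edges red] = (1/2)^3, and likewise for blue, so P[monochromatic] = 2·(1/2)^3 = 2^{1 − 3} = 1/4.
Summing: E[X] = C(20, 3) · 2^{1 − 3} = 1140 · 1/4 = 285.
Numerically: E[X] ≈ 285.000.

E[X] = C(20,3)·2^(1−C(3,2)) = 285 ≈ 285.000.


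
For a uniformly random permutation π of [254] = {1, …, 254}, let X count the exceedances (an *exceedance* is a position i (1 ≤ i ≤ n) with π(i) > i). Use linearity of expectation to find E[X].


Write X = Σ_{i=1}^{254} X_i, where X_i = 1_{π(i) > i}.
For each fixed i, π(i) is uniform over {1, …, 254} (marginal of a uniform permutation), so P[π(i) > i] = (n − i)/n. Summing: Σ_{i=1}^{254} (n − i)/n = (0 + 1 + … + 253)/254 = 254(254 − 1)/(2·254) = (254 − 1)/2.
Hence E[X] = Σ_{i=1}^{254} (254 − i)/254 = 253/2 ≈ 126.500000.

E[X] = 253/2 = 126.500000.


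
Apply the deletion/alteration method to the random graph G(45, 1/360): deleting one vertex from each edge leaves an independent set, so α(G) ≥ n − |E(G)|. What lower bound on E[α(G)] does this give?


E[|E(G)|] = C(45, 2)·p = 990 · (1/360) = 11/4.
E[α(G)] ≥ n − E[|E(G)|] = 45 − 11/4 = 169/4.
Numerically: ≈ 42.25000.
(This is only a lower bound; the true E[α(G)] may be larger.)

E[α(G)] ≥ 169/4 ≈ 42.25000.


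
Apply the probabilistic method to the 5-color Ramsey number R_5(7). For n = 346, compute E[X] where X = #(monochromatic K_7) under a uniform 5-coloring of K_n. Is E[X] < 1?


E[X] = C(346, 7) · 5^{1 − 21} = 110809404801480 · 5^{−20} = 110809404801480/95367431640625.
As a reduced fraction: E[X] = 22161880960296/19073486328125 ≈ 1.162.
Is E[X] < 1? NO.
Since E[X] ≥ 1, the first-moment bound is inconclusive at n = 346; it does NOT by itself certify R_5(7) > 346.

E[X] = 22161880960296/19073486328125 ≈ 1.162; E[X] ≥ 1; first-moment method inconclusive here.


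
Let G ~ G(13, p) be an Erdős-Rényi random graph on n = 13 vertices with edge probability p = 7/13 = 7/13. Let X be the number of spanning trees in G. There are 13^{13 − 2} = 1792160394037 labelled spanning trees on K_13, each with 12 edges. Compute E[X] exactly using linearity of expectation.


K_13 has 13^{13 − 2} = 1792160394037 labelled spanning trees.
For each such spanning tree H, let X_H = 1 if all 12 edges of H are present in G. Then P[X_H = 1] = p^{12} = (7/13)^{12} = 13841287201/23298085122481.
By linearity: E[X] = Σ_H E[X_H] = 1792160394037 · p^{12} = 1792160394037 · 13841287201/23298085122481 = 13841287201/13.
Numerically: E[X] ≈ 1.06e+09.

E[X] = 1792160394037 · (7/13)^{12} = 13841287201/13 ≈ 1.06e+09.


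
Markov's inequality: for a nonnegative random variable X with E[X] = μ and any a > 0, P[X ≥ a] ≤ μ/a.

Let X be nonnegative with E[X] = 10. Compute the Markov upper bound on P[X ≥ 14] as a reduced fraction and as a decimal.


μ = E[X] = 10, a = 14.
Markov: P[X ≥ 14] ≤ μ/a = (10)/14 = 5/7.
Numerically: ≈ 0.714.
(Since a = 14 > μ = 10.000, the bound 5/7 is < 1 and informative.)

P[X ≥ 14] ≤ 5/7 ≈ 0.714.


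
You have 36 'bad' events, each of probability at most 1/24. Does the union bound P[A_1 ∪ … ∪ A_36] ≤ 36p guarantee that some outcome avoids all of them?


Union bound: P[∪_{i=1}^{36} A_i] ≤ Σ_i P[A_i] ≤ 36·p = 36·(1/24) = 3/2.
Numerically: 3/2 ≈ 1.50000.
Is 3/2 < 1? NO.
Since the bound 3/2 is ≥ 1, the union bound is uninformative here; it does NOT by itself certify existence.

36·p = 3/2 ≈ 1.50000; existence NOT certified by the union bound.


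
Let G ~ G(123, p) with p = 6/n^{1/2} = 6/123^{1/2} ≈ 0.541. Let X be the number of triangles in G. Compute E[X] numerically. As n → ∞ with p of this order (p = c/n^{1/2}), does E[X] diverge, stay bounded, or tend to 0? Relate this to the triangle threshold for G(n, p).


Number of potential triangles: C(123, 3) = 302621.
Each occurs with probability p³ ≈ (0.541)³ ≈ 1.58342e-01.
By linearity: E[X] = C(123, 3)·p³ ≈ 302621 · 1.58342e-01 ≈ 47917.610.
Since α = 1/2 < 1, p = c/n^{1/2} ≫ 1/n is above the triangle threshold p ~ 1/n. Asymptotically E[X] ~ (c³/6)·n^{3(1−α)} = (6³/6)·n^{1.5} → ∞; triangles are abundant w.h.p.

E[X] ≈ 47917.610; in regime p = Θ(1/n^{1/2}) E[X] diverges (above the triangle threshold p ~ 1/n).


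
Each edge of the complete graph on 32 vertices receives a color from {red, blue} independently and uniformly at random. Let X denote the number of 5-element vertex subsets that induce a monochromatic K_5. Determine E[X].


Let X = Σ_S X_S over the C(32, 5) = 201376 subsets S of size 5, where X_S = 1 if the K_5 on S is monochromatic.
For a fixed S, the K_5 on S has C(5, 2) = 10 edges. P[all 10 edges red] = (1/2)^10, and likewise for blue, so P[monochromatic] = 2·(1/2)^10 = 2^{1 − 10} = 1/512.
By linearity: E[X] = C(32, 5) · 2^{1 − 10} = 201376 · 1/512 = 6293/16.
Numerically: E[X] ≈ 393.312.

E[X] = C(32,5)·2^(1−C(5,2)) = 6293/16 ≈ 393.312.


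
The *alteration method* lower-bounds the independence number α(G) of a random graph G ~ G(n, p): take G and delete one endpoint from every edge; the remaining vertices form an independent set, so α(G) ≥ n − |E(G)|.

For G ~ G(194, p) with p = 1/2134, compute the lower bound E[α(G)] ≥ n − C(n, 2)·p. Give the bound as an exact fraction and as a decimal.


E[|E(G)|] = C(194, 2)·p = 18721 · (1/2134) = 193/22.
E[α(G)] ≥ n − E[|E(G)|] = 194 − 193/22 = 4075/22.
Numerically: ≈ 185.2273.
(This is only a lower bound; the true E[α(G)] may be larger.)

E[α(G)] ≥ 4075/22 ≈ 185.2273.


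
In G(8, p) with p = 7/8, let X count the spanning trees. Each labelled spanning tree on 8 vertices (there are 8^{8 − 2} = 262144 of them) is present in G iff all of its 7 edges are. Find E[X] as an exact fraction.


K_8 has 8^{8 − 2} = 262144 labelled spanning trees.
For each such spanning tree H, let X_H = 1 if all 7 edges of H are present in G. Then P[X_H = 1] = p^{7} = (7/8)^{7} = 823543/2097152.
By linearity of expectation: E[X] = Σ_H E[X_H] = 262144 · p^{7} = 262144 · 823543/2097152 = 823543/8.
Numerically: E[X] ≈ 1.03e+05.

E[X] = 262144 · (7/8)^{7} = 823543/8 ≈ 1.03e+05.


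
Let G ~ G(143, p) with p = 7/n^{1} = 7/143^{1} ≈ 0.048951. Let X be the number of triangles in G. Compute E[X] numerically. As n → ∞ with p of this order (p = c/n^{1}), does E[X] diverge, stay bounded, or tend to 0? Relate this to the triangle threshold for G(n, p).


Number of potential triangles: C(143, 3) = 477191.
Each occurs with probability p³ ≈ (0.048951)³ ≈ 1.17296758e-04.
By linearity: E[X] = C(143, 3)·p³ ≈ 477191 · 1.17296758e-04 ≈ 55.972957.
Here α = 1, so p = 7/n is exactly at the triangle threshold p ~ 1/n. Asymptotically E[X] → c³/6 = 7³/6 = 343/6 ≈ 57.166667, a bounded constant. In this regime the triangle count is asymptotically Poisson(c³/6).

E[X] ≈ 55.972957; in regime p = Θ(1/n^{1}) E[X] stays bounded (at the triangle threshold p ~ 1/n).


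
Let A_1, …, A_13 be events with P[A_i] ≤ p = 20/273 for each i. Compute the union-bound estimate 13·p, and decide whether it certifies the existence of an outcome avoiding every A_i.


Union bound: P[∪_{i=1}^{13} A_i] ≤ Σ_i P[A_i] ≤ 13·p = 13·(20/273) = 20/21.
Numerically: 20/21 ≈ 0.9523810.
Is 20/21 < 1? YES.
Since P[∪ A_i] ≤ 20/21 < 1, the complement has P[∩ A_i^c] ≥ 1 − 20/21 = 1/21 > 0, so some outcome avoids every A_i.

13·p = 20/21 ≈ 0.9523810; existence CERTIFIED by the union bound.


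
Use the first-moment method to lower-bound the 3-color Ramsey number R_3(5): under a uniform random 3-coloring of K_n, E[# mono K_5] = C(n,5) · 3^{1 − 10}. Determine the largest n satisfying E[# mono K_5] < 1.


We need C(n, 5) · 3^{1 − 10} < 1, i.e. C(n, 5) < 3^{10 − 1} = 19683.
Check values of n near the boundary:
  n = 17: C(17, 5) = 6188; 6188 < 19683? YES
  n = 18: C(18, 5) = 8568; 8568 < 19683? YES
  n = 19: C(19, 5) = 11628; 11628 < 19683? YES
  n = 20: C(20, 5) = 15504; 15504 < 19683? YES
  n = 21: C(21, 5) = 20349; 20349 < 19683? NO
  n = 22: C(22, 5) = 26334; 26334 < 19683? NO
The largest n with C(n, 5) < 19683 is n = 20 (where E[X] = 5168/6561 ≈ 0.78768). Hence R_3(5) > 20, i.e. R_3(5) ≥ 21.

Largest n = 20; hence R_3(5) > 20.


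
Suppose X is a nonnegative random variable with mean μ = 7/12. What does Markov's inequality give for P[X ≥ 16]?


μ = E[X] = 7/12, a = 16.
Markov: P[X ≥ 16] ≤ μ/a = (7/12)/16 = 7/192.
Numerically: ≈ 0.036.
(Since a = 16 > μ = 0.583, the bound 7/192 is < 1 and informative.)

P[X ≥ 16] ≤ 7/192 ≈ 0.036.


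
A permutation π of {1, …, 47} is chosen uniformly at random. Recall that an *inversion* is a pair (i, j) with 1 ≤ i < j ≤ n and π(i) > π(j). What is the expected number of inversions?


Write X = Σ X_I over the C(47, 2) = 1081 pairs i < j, with X_I the indicator of one inversion.
There are 1081 indicators.
For each fixed pair i < j, the values π(i) and π(j) are two distinct elements of {1, …, 47} in uniformly random order; by symmetry P[π(i) > π(j)] = 1/2.
By linearity: E[X] = 1081 · (1/2) = C(47, 2) · (1/2) = 1081/2 = 1081/2 ≈ 540.50000.

E[X] = 1081/2 = 540.50000.


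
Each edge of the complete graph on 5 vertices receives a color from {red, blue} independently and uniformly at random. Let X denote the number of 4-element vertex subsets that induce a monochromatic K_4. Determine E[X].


Let X = Σ_S X_S over the C(5, 4) = 5 subsets S of size 4, where X_S = 1 if the K_4 on S is monochromatic.
For a fixed S, the K_4 on S has C(4, 2) = 6 edges. P[all 6 edges red] = (1/2)^6, and likewise for blue, so P[monochromatic] = 2·(1/2)^6 = 2^{1 − 6} = 1/32.
By linearity of expectation: E[X] = C(5, 4) · 2^{1 − 6} = 5 · 1/32 = 5/32.
Numerically: E[X] ≈ 0.1562.

E[X] = C(5,4)·2^(1−C(4,2)) = 5/32 ≈ 0.1562.


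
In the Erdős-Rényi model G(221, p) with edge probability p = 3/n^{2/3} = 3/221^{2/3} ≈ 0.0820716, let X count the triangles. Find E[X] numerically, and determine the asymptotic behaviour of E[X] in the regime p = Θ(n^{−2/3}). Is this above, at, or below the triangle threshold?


Number of potential triangles: C(221, 3) = 1774630.
Each occurs with probability p³ ≈ (0.0820716)³ ≈ 5.52814234e-04.
By linearity: E[X] = C(221, 3)·p³ ≈ 1774630 · 5.52814234e-04 ≈ 981.040724.
Since α = 2/3 < 1, p = c/n^{2/3} ≫ 1/n is above the triangle threshold p ~ 1/n. Asymptotically E[X] ~ (c³/6)·n^{3(1−α)} = (3³/6)·n^{1} → ∞; triangles are abundant w.h.p.

E[X] ≈ 981.040724; in regime p = Θ(1/n^{2/3}) E[X] diverges (above the triangle threshold p ~ 1/n).


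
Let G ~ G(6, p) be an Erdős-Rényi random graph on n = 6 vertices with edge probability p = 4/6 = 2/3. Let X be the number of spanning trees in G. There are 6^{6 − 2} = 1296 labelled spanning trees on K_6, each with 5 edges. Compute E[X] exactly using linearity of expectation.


K_6 has 6^{6 − 2} = 1296 labelled spanning trees.
For each such spanning tree H, let X_H = 1 if all 5 edges of H are present in G. Then P[X_H = 1] = p^{5} = (2/3)^{5} = 32/243.
By linearity: E[X] = Σ_H E[X_H] = 1296 · p^{5} = 1296 · 32/243 = 512/3.
Numerically: E[X] ≈ 171.

E[X] = 1296 · (2/3)^{5} = 512/3 ≈ 171.


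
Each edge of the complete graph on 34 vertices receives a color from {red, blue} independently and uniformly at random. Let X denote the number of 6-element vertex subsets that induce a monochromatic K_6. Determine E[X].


Let X = Σ_S X_S over the C(34, 6) = 1344904 subsets S of size 6, where X_S = 1 if the K_6 on S is monochromatic.
For a fixed S, the K_6 on S has C(6, 2) = 15 edges. P[all 15 edges red] = (1/2)^15, and likewise for blue, so P[monochromatic] = 2·(1/2)^15 = 2^{1 − 15} = 1/16384.
By linearity: E[X] = C(34, 6) · 2^{1 − 15} = 1344904 · 1/16384 = 168113/2048.
Numerically: E[X] ≈ 82.086426.

E[X] = C(34,6)·2^(1−C(6,2)) = 168113/2048 ≈ 82.086426.


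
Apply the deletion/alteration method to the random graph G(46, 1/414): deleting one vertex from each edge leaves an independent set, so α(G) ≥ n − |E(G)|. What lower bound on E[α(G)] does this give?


E[|E(G)|] = C(46, 2)·p = 1035 · (1/414) = 5/2.
E[α(G)] ≥ n − E[|E(G)|] = 46 − 5/2 = 87/2.
Numerically: ≈ 43.500000.
(This is only a lower bound; the true E[α(G)] may be larger.)

E[α(G)] ≥ 87/2 ≈ 43.500000.


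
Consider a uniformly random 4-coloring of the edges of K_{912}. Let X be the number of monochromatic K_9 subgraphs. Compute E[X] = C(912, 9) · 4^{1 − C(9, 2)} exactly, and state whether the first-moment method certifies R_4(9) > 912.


E[X] = C(912, 9) · 4^{1 − 36} = 1156095740032081475120 · 4^{−35} = 1156095740032081475120/1180591620717411303424.
As a reduced fraction: E[X] = 72255983752005092195/73786976294838206464 ≈ 0.979251.
Is E[X] < 1? YES.
Since E[X] < 1, there exists a 4-coloring of K_{912} with no monochromatic K_9; hence R_4(9) > 912.

E[X] = 72255983752005092195/73786976294838206464 ≈ 0.979251; E[X] < 1, so R_4(9) > 912.


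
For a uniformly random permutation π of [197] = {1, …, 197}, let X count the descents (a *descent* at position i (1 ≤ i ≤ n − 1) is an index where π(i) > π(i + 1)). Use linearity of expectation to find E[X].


Write X = Σ X_I over i = 1, …, 196, with X_I the indicator of one descent.
There are 196 indicators.
For each fixed i, the pair (π(i), π(i+1)) is a uniformly random ordered pair of distinct values from {1, …, 197}; by symmetry P[π(i) > π(i+1)] = 1/2.
By linearity: E[X] = 196 · (1/2) = (197 − 1) · (1/2) = 98 ≈ 98.0000.

E[X] = 98 = 98.0000.


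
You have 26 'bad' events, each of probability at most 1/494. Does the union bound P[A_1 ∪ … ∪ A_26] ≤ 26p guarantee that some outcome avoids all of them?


Union bound: P[∪_{i=1}^{26} A_i] ≤ Σ_i P[A_i] ≤ 26·p = 26·(1/494) = 1/19.
Numerically: 1/19 ≈ 0.05263.
Is 1/19 < 1? YES.
Since P[∪ A_i] ≤ 1/19 < 1, the complement has P[∩ A_i^c] ≥ 1 − 1/19 = 18/19 > 0, so some outcome avoids every A_i.

26·p = 1/19 ≈ 0.05263; existence CERTIFIED by the union bound.


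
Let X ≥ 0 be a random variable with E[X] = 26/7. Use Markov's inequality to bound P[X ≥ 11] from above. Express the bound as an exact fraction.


μ = E[X] = 26/7, a = 11.
Markov: P[X ≥ 11] ≤ μ/a = (26/7)/11 = 26/77.
Numerically: ≈ 0.33766.
(Since a = 11 > μ = 3.71429, the bound 26/77 is < 1 and informative.)

P[X ≥ 11] ≤ 26/77 ≈ 0.33766.


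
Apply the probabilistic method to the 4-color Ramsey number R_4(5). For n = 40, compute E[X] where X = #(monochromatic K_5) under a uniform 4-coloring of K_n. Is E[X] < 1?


E[X] = C(40, 5) · 4^{1 − 10} = 658008 · 4^{−9} = 658008/262144.
As a reduced fraction: E[X] = 82251/32768 ≈ 2.51010.
Is E[X] < 1? NO.
Since E[X] ≥ 1, the first-moment bound is inconclusive at n = 40; it does NOT by itself certify R_4(5) > 40.

E[X] = 82251/32768 ≈ 2.51010; E[X] ≥ 1; first-moment method inconclusive here.


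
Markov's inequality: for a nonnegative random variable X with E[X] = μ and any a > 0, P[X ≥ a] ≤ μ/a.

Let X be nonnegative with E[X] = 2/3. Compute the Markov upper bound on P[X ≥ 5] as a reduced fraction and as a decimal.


μ = E[X] = 2/3, a = 5.
Markov: P[X ≥ 5] ≤ μ/a = (2/3)/5 = 2/15.
Numerically: ≈ 0.1333.
(Since a = 5 > μ = 0.6667, the bound 2/15 is < 1 and informative.)

P[X ≥ 5] ≤ 2/15 ≈ 0.1333.


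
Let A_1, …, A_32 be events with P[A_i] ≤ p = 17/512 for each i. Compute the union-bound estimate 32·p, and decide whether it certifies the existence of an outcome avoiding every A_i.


Union bound: P[∪_{i=1}^{32} A_i] ≤ Σ_i P[A_i] ≤ 32·p = 32·(17/512) = 17/16.
Numerically: 17/16 ≈ 1.062.
Is 17/16 < 1? NO.
Since the bound 17/16 is ≥ 1, the union bound is uninformative here; it does NOT by itself certify existence.

32·p = 17/16 ≈ 1.062; existence NOT certified by the union bound.


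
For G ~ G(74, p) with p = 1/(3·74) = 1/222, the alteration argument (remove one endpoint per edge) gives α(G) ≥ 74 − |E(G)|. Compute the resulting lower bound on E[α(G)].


E[|E(G)|] = C(74, 2)·p = 2701 · (1/222) = 73/6.
E[α(G)] ≥ n − E[|E(G)|] = 74 − 73/6 = 371/6.
Numerically: ≈ 61.83333.
(This is only a lower bound; the true E[α(G)] may be larger.)

E[α(G)] ≥ 371/6 ≈ 61.83333.


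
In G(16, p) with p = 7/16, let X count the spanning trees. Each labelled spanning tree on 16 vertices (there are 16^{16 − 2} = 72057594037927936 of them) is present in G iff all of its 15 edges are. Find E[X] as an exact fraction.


K_16 has 16^{16 − 2} = 72057594037927936 labelled spanning trees.
For each such spanning tree H, let X_H = 1 if all 15 edges of H are present in G. Then P[X_H = 1] = p^{15} = (7/16)^{15} = 4747561509943/1152921504606846976.
By linearity of expectation: E[X] = Σ_H E[X_H] = 72057594037927936 · p^{15} = 72057594037927936 · 4747561509943/1152921504606846976 = 4747561509943/16.
Numerically: E[X] ≈ 2.96723e+11.

E[X] = 72057594037927936 · (7/16)^{15} = 4747561509943/16 ≈ 2.96723e+11.


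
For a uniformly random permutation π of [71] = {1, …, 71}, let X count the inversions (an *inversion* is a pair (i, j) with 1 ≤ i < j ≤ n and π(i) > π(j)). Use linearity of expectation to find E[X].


Write X = Σ X_I over the C(71, 2) = 2485 pairs i < j, with X_I the indicator of one inversion.
There are 2485 indicators.
For each fixed pair i < j, the values π(i) and π(j) are two distinct elements of {1, …, 71} in uniformly random order; by symmetry P[π(i) > π(j)] = 1/2.
By linearity: E[X] = 2485 · (1/2) = C(71, 2) · (1/2) = 2485/2 = 2485/2 ≈ 1242.500.

E[X] = 2485/2 = 1242.500.


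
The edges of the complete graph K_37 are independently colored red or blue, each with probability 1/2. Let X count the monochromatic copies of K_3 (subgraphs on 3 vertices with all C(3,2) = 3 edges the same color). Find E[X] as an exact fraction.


Let X = Σ_S X_S over the C(37, 3) = 7770 subsets S of size 3, where X_S = 1 if the K_3 on S is monochromatic.
For a fixed S, the K_3 on S has C(3, 2) = 3 edges. P[all 3 edges red] = (1/2)^3, and likewise for blue, so P[monochromatic] = 2·(1/2)^3 = 2^{1 − 3} = 1/4.
By linearity: E[X] = C(37, 3) · 2^{1 − 3} = 7770 · 1/4 = 3885/2.
Numerically: E[X] ≈ 1942.500000.

E[X] = C(37,3)·2^(1−C(3,2)) = 3885/2 ≈ 1942.500000.
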